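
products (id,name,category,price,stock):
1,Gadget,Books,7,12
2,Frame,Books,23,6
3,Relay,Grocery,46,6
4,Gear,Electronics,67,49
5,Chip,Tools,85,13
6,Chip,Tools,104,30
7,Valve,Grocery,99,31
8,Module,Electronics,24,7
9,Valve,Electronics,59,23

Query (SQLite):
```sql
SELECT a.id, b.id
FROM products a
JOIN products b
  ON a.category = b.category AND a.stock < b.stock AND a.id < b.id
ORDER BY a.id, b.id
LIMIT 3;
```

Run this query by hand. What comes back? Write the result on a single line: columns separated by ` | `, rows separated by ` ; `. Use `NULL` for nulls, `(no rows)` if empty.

3 | 7 ; 5 | 6 ; 8 | 9

Pairs (a,b) with same category, a.stock < b.stock, a.id < b.id.
category groups: Books:{1,2} Electronics:{4,8,9} Grocery:{3,7} Tools:{5,6}
Ordered by (a.id, b.id); first 3.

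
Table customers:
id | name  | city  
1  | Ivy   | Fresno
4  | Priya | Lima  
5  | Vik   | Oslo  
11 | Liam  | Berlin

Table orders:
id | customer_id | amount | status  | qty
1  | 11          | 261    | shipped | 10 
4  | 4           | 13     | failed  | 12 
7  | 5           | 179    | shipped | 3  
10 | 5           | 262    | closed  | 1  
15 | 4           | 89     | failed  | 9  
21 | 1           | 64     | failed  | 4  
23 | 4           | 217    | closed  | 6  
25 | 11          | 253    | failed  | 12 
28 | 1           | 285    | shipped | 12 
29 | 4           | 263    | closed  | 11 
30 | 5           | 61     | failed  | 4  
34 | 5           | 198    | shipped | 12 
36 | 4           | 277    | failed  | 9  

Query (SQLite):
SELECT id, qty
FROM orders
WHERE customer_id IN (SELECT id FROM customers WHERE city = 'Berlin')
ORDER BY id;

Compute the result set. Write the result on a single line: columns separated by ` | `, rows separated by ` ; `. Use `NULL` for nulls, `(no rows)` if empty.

1 | 10 ; 25 | 12

Inner query: customers.id where city = 'Berlin'.
Outer: keep orders rows whose customer_id is in that set.
Inner query → {11}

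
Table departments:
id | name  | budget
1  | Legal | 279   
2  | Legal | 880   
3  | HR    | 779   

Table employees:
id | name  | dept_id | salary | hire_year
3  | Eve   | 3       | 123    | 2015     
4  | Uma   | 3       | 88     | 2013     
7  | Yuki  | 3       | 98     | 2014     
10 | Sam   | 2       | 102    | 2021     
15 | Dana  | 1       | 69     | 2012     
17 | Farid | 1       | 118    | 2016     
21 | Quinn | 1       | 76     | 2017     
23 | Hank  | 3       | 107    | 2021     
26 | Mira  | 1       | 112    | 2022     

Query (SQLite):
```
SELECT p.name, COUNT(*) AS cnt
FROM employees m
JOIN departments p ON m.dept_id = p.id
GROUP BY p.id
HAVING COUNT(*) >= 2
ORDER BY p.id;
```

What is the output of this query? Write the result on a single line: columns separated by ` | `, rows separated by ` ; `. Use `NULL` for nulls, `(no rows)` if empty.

Join each employees row to its departments via dept_id.
Group joined rows by departments.id; compute COUNT(*) per group.
HAVING: keep groups with count ≥ 2.
  1: ids {15, 17, 21, 26} → COUNT(*)=4
  2: ids {10} → COUNT(*)=1
  3: ids {3, 4, 7, 23} → COUNT(*)=4

Legal | 4 ; HR | 4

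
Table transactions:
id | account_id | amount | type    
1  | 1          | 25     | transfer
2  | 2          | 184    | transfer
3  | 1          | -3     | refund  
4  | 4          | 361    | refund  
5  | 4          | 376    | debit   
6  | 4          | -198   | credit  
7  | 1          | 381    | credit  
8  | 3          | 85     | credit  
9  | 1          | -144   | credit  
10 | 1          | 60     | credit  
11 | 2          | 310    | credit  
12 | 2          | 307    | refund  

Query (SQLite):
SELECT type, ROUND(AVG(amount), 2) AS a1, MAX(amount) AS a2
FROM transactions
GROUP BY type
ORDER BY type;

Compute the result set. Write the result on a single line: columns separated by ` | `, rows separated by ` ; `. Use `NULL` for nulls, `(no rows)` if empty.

Group transactions by type.
Per group compute: ROUND(AVG(amount), 2), MAX(amount).
  credit: ids {6, 7, 8, 9, 10, 11} → ROUND(AVG(amount), 2)=82.33, MAX(amount)=381
  debit: ids {5} → ROUND(AVG(amount), 2)=376, MAX(amount)=376
  refund: ids {3, 4, 12} → ROUND(AVG(amount), 2)=221.67, MAX(amount)=361
  transfer: ids {1, 2} → ROUND(AVG(amount), 2)=104.5, MAX(amount)=184

credit | 82.33 | 381 ; debit | 376 | 376 ; refund | 221.67 | 361 ; transfer | 104.5 | 184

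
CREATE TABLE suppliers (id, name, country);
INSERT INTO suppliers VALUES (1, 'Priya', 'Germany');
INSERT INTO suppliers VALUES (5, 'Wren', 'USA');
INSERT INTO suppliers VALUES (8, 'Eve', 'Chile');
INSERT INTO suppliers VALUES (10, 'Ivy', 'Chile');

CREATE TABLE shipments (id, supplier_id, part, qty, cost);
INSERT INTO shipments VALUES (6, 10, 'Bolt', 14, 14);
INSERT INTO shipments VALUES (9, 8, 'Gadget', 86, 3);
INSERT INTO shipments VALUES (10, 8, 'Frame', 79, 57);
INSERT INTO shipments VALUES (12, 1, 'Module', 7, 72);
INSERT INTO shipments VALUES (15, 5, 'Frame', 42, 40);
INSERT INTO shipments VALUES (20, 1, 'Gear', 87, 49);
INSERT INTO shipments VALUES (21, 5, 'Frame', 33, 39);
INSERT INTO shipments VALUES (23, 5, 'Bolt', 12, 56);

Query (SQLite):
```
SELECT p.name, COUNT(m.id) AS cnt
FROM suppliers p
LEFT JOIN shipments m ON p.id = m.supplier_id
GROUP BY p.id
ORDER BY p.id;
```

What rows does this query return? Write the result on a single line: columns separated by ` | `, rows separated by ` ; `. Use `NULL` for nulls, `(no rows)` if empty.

LEFT JOIN keeps every suppliers row; unmatched ones get NULL for shipments columns.
Group by suppliers.id and compute COUNT(m.id). COUNT(col) of an all-NULL group is 0.
  1: ids {12, 20} → COUNT(m.id)=2
  5: ids {15, 21, 23} → COUNT(m.id)=3
  8: ids {9, 10} → COUNT(m.id)=2
  10: ids {6} → COUNT(m.id)=1

Priya | 2 ; Wren | 3 ; Eve | 2 ; Ivy | 1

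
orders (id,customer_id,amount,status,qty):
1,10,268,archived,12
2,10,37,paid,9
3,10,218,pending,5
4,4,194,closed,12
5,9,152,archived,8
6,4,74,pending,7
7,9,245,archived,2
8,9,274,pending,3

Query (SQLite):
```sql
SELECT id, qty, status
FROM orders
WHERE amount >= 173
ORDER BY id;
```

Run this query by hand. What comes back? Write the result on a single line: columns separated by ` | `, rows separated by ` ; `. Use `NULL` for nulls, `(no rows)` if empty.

amount >= 173: ids {1, 3, 4, 7, 8}

1 | 12 | archived ; 3 | 5 | pending ; 4 | 12 | closed ; 7 | 2 | archived ; 8 | 3 | pending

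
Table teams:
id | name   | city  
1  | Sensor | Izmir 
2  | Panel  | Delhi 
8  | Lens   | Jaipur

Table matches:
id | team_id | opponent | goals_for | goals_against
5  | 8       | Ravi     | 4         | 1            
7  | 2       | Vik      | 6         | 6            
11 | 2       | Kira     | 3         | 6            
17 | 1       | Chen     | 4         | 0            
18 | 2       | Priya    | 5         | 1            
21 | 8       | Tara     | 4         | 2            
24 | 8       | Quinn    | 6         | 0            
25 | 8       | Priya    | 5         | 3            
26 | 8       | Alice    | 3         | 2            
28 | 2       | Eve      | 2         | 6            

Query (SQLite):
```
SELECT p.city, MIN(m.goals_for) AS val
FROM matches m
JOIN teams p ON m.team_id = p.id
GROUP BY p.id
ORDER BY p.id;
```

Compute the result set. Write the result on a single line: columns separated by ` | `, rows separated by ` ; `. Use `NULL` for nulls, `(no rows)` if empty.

Izmir | 4 ; Delhi | 2 ; Jaipur | 3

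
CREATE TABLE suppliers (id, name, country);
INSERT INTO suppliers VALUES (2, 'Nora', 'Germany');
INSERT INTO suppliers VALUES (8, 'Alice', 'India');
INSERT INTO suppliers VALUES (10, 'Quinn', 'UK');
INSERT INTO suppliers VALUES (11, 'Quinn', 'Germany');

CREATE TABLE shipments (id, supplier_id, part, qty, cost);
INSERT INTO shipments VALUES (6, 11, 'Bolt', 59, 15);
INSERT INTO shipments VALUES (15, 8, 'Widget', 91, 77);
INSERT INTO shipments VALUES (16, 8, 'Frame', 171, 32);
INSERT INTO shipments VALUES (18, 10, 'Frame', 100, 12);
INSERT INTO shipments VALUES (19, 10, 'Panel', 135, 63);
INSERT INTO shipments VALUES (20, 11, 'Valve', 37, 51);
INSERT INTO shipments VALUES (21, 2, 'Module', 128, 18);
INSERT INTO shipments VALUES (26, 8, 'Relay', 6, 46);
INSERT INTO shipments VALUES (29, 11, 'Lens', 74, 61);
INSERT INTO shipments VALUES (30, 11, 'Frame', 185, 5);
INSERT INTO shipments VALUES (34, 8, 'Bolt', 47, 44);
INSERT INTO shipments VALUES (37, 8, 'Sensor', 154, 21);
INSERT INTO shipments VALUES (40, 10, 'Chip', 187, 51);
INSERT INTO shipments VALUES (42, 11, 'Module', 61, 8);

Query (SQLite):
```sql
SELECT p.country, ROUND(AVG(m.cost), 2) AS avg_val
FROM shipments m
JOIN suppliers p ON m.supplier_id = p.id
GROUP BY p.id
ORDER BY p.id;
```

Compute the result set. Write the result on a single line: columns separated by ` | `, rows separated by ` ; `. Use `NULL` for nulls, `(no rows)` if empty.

Germany | 18 ; India | 44 ; UK | 42 ; Germany | 28

Join each shipments row to its suppliers via supplier_id.
Group joined rows by suppliers.id; compute ROUND(AVG(m.cost), 2) per group.
  2: ids {21} → ROUND(AVG(m.cost), 2)=18
  8: ids {15, 16, 26, 34, 37} → ROUND(AVG(m.cost), 2)=44
  10: ids {18, 19, 40} → ROUND(AVG(m.cost), 2)=42
  11: ids {6, 20, 29, 30, 42} → ROUND(AVG(m.cost), 2)=28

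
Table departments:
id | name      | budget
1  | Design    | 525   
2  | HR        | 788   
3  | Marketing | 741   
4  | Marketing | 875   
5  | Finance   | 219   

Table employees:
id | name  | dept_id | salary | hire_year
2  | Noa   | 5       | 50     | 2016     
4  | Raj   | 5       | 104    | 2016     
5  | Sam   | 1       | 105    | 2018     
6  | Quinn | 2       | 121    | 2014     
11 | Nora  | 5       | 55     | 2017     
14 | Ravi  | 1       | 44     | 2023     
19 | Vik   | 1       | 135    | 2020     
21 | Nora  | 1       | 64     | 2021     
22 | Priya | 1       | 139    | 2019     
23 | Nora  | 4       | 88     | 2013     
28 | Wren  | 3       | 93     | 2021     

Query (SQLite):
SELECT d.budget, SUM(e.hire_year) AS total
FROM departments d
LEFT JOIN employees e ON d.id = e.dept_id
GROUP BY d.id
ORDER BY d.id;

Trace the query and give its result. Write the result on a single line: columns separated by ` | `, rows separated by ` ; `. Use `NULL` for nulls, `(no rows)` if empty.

LEFT JOIN keeps every departments row; unmatched ones get NULL for employees columns.
Group by departments.id and compute SUM(e.hire_year). SUM over an all-NULL group is NULL.
  1: ids {5, 14, 19, 21, 22} → SUM(e.hire_year)=10101
  2: ids {6} → SUM(e.hire_year)=2014
  3: ids {28} → SUM(e.hire_year)=2021
  4: ids {23} → SUM(e.hire_year)=2013
  5: ids {2, 4, 11} → SUM(e.hire_year)=6049

525 | 10101 ; 788 | 2014 ; 741 | 2021 ; 875 | 2013 ; 219 | 6049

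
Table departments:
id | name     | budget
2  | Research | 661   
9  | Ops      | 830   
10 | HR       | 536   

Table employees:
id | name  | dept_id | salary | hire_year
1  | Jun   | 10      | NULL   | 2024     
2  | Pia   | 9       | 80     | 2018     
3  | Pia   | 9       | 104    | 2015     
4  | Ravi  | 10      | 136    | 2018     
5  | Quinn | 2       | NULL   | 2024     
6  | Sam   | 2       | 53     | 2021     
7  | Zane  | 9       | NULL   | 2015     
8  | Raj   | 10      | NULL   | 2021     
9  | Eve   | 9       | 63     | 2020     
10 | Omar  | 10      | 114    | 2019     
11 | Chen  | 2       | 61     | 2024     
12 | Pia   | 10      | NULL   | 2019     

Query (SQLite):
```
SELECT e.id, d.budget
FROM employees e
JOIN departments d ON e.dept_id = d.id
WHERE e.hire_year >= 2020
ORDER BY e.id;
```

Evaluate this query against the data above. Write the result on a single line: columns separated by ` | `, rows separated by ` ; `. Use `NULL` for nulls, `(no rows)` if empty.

1 | 536 ; 5 | 661 ; 6 | 661 ; 8 | 536 ; 9 | 830 ; 11 | 661

Each employees row matches the departments row where dept_id = departments.id.
Then keep rows with e.hire_year >= 2020.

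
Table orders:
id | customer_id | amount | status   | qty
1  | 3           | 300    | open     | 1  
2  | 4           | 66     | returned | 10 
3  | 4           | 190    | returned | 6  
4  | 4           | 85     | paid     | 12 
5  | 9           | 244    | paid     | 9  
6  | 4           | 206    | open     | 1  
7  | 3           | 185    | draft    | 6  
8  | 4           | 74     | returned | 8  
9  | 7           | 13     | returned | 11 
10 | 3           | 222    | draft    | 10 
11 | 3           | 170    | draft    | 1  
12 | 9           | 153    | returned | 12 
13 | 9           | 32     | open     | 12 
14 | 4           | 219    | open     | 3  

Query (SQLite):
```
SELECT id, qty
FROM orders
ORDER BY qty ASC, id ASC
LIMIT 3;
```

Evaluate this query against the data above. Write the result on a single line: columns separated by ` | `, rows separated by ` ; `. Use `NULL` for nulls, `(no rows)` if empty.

1 | 1 ; 6 | 1 ; 11 | 1

Sort by qty asc, tiebreak id asc: (1, id=1), (1, id=6), (1, id=11), (3, id=14), (6, id=3), (6, id=7) …. Take first 3.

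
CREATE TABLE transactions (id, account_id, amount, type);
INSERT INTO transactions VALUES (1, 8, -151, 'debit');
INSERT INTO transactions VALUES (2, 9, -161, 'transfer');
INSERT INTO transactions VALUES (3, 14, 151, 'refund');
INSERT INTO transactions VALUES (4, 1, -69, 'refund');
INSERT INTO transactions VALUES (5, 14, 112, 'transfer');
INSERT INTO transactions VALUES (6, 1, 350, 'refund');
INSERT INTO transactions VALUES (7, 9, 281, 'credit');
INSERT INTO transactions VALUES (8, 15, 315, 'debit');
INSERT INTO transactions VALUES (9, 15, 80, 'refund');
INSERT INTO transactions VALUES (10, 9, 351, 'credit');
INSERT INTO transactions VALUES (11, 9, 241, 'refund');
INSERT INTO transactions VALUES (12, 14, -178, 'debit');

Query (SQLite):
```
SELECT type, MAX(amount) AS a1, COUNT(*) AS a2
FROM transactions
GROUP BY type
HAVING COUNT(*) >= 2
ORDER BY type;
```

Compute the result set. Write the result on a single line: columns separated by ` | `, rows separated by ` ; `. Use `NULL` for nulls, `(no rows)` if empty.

Group transactions by type.
Per group compute: MAX(amount), COUNT(*).
HAVING: drop groups with fewer than 2 rows.
  credit: ids {7, 10} → MAX(amount)=351, COUNT(*)=2
  debit: ids {1, 8, 12} → MAX(amount)=315, COUNT(*)=3
  refund: ids {3, 4, 6, 9, 11} → MAX(amount)=350, COUNT(*)=5
  transfer: ids {2, 5} → MAX(amount)=112, COUNT(*)=2

credit | 351 | 2 ; debit | 315 | 3 ; refund | 350 | 5 ; transfer | 112 | 2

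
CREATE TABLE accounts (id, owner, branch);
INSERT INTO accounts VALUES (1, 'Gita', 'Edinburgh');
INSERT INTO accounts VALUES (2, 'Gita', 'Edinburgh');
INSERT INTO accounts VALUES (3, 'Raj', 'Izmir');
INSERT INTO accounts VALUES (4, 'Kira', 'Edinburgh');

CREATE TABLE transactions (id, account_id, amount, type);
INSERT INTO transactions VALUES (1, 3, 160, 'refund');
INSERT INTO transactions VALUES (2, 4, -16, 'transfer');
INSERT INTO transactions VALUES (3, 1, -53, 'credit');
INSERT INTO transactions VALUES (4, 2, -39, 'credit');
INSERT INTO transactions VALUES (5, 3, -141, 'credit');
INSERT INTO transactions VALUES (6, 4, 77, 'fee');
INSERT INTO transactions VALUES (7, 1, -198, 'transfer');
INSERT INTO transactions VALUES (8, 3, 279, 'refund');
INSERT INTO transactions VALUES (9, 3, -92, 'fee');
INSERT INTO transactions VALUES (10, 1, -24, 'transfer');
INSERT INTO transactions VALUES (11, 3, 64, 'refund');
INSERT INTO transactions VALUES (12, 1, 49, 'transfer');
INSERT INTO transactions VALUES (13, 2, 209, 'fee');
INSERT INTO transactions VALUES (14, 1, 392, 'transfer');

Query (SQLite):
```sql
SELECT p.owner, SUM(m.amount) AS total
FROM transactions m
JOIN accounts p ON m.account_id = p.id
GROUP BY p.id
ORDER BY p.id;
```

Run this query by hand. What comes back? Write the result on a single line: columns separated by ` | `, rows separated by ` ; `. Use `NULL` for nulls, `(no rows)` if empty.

Join each transactions row to its accounts via account_id.
Group joined rows by accounts.id; compute SUM(m.amount) per group.
  1: ids {3, 7, 10, 12, 14} → SUM(m.amount)=166
  2: ids {4, 13} → SUM(m.amount)=170
  3: ids {1, 5, 8, 9, 11} → SUM(m.amount)=270
  4: ids {2, 6} → SUM(m.amount)=61

Gita | 166 ; Gita | 170 ; Raj | 270 ; Kira | 61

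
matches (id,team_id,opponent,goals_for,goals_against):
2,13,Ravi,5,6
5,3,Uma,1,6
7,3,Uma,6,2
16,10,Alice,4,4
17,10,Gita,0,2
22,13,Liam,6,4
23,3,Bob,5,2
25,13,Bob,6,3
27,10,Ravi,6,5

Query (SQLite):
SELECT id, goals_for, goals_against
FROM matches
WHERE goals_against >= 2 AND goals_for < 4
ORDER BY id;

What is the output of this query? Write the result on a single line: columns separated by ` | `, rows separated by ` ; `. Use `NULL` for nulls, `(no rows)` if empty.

goals_against >= 2: ids {2, 5, 7, 16, 17, 22, 23, 25, 27}
goals_for < 4: ids {5, 17}
Combine with AND.

5 | 1 | 6 ; 17 | 0 | 2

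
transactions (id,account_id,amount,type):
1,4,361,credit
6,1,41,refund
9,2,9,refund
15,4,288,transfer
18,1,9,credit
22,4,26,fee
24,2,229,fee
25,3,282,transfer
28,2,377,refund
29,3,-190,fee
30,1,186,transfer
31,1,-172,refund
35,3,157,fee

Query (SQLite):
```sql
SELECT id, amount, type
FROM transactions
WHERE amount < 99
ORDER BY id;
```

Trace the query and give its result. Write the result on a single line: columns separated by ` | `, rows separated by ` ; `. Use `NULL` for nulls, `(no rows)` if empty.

6 | 41 | refund ; 9 | 9 | refund ; 18 | 9 | credit ; 22 | 26 | fee ; 29 | -190 | fee ; 31 | -172 | refund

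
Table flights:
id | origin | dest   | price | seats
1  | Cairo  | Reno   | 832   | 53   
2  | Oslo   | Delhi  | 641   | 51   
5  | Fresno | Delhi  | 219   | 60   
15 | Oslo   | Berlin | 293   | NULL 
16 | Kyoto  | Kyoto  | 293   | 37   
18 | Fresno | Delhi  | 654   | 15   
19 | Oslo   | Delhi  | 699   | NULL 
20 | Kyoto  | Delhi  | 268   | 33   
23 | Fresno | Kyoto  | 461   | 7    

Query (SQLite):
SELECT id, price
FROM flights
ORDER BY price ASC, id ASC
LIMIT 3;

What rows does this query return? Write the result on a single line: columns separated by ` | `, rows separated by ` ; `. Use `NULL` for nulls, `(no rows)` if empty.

5 | 219 ; 20 | 268 ; 15 | 293

Sort by price asc, tiebreak id asc: (219, id=5), (268, id=20), (293, id=15), (293, id=16), (461, id=23), (641, id=2) …. Take first 3.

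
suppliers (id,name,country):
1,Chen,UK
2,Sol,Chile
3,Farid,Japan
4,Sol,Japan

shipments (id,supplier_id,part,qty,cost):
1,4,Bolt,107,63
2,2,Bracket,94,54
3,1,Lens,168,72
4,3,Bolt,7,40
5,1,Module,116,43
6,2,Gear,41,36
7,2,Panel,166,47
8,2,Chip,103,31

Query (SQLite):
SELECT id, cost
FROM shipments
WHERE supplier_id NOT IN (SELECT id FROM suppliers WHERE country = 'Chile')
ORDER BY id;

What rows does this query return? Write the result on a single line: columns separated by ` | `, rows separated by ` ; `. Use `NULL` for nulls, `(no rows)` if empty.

Inner query: suppliers.id where country = 'Chile'.
Outer: keep shipments rows whose supplier_id is not in that set.
Inner query → {2}

1 | 63 ; 3 | 72 ; 4 | 40 ; 5 | 43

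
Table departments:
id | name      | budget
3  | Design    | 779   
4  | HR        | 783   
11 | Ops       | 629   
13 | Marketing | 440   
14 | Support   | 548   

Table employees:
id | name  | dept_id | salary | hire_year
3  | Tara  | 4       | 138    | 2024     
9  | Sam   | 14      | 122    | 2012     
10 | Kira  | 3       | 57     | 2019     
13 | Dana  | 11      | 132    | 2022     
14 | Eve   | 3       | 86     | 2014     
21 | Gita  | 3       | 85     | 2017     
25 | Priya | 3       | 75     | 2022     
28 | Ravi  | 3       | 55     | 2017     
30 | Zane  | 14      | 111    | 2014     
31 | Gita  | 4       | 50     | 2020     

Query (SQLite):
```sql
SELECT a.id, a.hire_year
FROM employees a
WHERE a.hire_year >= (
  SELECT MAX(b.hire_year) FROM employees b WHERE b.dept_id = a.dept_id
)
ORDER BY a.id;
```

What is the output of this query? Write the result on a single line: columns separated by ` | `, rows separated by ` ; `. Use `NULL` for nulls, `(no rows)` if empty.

3 | 2024 ; 13 | 2022 ; 25 | 2022 ; 30 | 2014

For each employees row a, compute MAX(hire_year) over rows sharing a.dept_id.
Keep row a if a.hire_year >= that per-group MAX.
  dept_id=3: MAX(hire_year) = 2022
  dept_id=4: MAX(hire_year) = 2024
  dept_id=11: MAX(hire_year) = 2022
  dept_id=14: MAX(hire_year) = 2014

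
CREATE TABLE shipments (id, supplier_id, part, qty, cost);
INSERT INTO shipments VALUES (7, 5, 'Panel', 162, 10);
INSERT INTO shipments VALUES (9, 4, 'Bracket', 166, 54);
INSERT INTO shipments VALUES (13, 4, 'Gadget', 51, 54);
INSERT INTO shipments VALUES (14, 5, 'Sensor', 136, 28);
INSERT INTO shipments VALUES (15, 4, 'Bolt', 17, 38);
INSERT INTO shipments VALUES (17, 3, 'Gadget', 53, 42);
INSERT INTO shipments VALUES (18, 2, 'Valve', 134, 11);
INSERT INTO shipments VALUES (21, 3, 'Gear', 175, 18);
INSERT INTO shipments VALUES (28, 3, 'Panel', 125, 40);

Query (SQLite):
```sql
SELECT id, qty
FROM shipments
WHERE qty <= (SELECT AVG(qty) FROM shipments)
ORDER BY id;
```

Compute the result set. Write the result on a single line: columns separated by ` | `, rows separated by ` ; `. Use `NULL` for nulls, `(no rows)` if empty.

Scalar subquery: AVG(qty) over all shipments rows = 113.222222 (≈; comparison uses full precision).
Keep rows where qty <= that value.

13 | 51 ; 15 | 17 ; 17 | 53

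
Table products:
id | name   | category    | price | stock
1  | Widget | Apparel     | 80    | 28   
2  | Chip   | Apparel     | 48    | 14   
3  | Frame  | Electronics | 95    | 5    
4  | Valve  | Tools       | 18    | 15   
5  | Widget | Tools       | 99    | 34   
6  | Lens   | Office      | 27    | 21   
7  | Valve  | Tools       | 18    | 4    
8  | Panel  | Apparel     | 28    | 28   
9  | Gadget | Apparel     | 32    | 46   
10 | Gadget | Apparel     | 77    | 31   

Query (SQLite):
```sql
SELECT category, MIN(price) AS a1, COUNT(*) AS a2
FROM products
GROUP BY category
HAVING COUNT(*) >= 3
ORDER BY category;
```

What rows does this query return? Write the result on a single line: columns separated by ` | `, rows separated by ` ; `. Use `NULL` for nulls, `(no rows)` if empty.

Group products by category.
Per group compute: MIN(price), COUNT(*).
HAVING: drop groups with fewer than 3 rows.
  Apparel: ids {1, 2, 8, 9, 10} → MIN(price)=28, COUNT(*)=5
  Electronics: ids {3} → MIN(price)=95, COUNT(*)=1
  Office: ids {6} → MIN(price)=27, COUNT(*)=1
  Tools: ids {4, 5, 7} → MIN(price)=18, COUNT(*)=3

Apparel | 28 | 5 ; Tools | 18 | 3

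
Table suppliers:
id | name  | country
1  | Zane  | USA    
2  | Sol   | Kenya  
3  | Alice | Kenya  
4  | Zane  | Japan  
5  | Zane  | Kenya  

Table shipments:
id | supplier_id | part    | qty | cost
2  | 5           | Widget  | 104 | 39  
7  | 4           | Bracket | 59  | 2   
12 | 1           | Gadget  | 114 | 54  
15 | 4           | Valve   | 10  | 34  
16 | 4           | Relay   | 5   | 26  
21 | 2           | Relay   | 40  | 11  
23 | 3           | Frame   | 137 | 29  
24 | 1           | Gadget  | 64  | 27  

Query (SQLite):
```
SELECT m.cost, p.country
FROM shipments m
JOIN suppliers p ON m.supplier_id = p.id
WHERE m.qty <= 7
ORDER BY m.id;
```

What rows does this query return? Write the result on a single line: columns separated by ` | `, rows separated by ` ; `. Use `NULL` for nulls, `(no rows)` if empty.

26 | Japan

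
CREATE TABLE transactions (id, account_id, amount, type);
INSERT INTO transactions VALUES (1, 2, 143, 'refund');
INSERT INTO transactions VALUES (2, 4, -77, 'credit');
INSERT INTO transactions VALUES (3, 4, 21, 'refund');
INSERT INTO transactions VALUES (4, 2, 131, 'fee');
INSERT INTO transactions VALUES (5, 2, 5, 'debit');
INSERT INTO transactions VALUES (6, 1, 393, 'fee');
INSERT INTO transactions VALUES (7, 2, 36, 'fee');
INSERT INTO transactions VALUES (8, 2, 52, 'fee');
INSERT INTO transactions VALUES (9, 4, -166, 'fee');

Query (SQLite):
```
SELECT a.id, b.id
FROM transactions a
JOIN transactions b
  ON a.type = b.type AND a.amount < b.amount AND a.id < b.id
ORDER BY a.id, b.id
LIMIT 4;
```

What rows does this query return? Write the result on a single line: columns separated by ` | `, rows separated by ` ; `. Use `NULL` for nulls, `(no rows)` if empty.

4 | 6 ; 7 | 8

Pairs (a,b) with same type, a.amount < b.amount, a.id < b.id.
type groups: credit:{2} debit:{5} fee:{4,6,7,8,9} refund:{1,3}
Ordered by (a.id, b.id); first 4.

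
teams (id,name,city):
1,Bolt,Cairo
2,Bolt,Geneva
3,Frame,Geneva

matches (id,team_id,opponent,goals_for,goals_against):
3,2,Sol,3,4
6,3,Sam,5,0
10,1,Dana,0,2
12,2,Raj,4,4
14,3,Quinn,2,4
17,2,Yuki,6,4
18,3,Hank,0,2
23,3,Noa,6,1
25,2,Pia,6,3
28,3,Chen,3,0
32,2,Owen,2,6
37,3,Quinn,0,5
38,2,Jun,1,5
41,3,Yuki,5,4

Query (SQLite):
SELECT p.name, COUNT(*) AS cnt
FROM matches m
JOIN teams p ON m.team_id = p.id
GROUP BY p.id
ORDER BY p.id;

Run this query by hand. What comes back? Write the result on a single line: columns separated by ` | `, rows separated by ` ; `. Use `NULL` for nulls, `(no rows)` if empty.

Bolt | 1 ; Bolt | 6 ; Frame | 7

Join each matches row to its teams via team_id.
Group joined rows by teams.id; compute COUNT(*) per group.
  1: ids {10} → COUNT(*)=1
  2: ids {3, 12, 17, 25, 32, 38} → COUNT(*)=6
  3: ids {6, 14, 18, 23, 28, 37, 41} → COUNT(*)=7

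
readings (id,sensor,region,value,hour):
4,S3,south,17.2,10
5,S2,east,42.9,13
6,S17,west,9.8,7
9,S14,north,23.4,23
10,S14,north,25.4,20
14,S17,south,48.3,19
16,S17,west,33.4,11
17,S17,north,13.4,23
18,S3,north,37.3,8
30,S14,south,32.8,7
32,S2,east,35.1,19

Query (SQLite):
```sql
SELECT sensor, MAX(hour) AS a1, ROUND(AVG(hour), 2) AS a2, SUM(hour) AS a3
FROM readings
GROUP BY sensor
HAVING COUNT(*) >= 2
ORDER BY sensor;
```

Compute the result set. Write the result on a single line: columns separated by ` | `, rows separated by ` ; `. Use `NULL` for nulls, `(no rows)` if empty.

S14 | 23 | 16.67 | 50 ; S17 | 23 | 15 | 60 ; S2 | 19 | 16 | 32 ; S3 | 10 | 9 | 18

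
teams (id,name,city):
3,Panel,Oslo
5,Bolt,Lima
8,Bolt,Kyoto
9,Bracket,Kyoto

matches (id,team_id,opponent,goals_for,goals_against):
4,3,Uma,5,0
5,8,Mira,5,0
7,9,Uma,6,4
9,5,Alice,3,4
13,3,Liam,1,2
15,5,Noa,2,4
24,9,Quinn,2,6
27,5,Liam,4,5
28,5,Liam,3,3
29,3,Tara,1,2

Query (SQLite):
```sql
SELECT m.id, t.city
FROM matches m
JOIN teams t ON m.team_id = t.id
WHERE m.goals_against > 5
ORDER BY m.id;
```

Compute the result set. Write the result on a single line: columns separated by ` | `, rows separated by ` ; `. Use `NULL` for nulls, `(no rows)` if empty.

24 | Kyoto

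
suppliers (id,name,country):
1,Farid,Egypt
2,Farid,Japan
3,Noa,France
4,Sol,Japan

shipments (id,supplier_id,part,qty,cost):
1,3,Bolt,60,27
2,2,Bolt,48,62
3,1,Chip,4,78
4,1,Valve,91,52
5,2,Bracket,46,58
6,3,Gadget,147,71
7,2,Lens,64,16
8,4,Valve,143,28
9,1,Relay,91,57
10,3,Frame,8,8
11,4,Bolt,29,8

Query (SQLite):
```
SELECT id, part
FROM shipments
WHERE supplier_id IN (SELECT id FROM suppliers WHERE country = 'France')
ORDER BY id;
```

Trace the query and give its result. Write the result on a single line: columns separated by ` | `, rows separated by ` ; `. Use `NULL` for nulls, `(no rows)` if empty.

Inner query: suppliers.id where country = 'France'.
Outer: keep shipments rows whose supplier_id is in that set.
Inner query → {3}

1 | Bolt ; 6 | Gadget ; 10 | Frame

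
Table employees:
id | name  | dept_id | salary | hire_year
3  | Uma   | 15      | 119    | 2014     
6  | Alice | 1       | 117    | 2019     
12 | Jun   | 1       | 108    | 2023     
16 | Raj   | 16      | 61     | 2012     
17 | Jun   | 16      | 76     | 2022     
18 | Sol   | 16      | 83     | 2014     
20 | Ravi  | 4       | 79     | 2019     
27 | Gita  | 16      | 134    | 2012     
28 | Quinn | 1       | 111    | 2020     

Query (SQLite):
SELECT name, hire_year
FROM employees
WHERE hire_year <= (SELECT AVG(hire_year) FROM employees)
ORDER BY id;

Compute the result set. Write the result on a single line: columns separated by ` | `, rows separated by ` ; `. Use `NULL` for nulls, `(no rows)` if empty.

Scalar subquery: AVG(hire_year) over all employees rows = 2017.222222 (≈; comparison uses full precision).
Keep rows where hire_year <= that value.

Uma | 2014 ; Raj | 2012 ; Sol | 2014 ; Gita | 2012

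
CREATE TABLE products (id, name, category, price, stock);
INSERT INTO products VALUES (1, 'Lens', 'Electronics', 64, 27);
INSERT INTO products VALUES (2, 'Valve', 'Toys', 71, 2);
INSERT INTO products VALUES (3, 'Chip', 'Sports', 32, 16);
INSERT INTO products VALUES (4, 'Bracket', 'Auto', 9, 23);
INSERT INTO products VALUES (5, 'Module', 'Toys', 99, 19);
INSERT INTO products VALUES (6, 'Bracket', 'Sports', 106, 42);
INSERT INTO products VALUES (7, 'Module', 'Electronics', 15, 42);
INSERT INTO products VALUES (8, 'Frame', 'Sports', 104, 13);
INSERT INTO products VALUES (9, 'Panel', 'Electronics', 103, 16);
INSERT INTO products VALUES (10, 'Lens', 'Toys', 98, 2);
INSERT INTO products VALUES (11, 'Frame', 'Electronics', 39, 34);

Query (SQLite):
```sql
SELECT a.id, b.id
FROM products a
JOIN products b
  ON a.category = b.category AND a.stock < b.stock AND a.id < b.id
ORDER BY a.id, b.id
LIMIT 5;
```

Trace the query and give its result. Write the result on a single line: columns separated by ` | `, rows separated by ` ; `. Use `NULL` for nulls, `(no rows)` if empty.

1 | 7 ; 1 | 11 ; 2 | 5 ; 3 | 6 ; 9 | 11

Pairs (a,b) with same category, a.stock < b.stock, a.id < b.id.
category groups: Auto:{4} Electronics:{1,7,9,11} Sports:{3,6,8} Toys:{2,5,10}
Ordered by (a.id, b.id); first 5.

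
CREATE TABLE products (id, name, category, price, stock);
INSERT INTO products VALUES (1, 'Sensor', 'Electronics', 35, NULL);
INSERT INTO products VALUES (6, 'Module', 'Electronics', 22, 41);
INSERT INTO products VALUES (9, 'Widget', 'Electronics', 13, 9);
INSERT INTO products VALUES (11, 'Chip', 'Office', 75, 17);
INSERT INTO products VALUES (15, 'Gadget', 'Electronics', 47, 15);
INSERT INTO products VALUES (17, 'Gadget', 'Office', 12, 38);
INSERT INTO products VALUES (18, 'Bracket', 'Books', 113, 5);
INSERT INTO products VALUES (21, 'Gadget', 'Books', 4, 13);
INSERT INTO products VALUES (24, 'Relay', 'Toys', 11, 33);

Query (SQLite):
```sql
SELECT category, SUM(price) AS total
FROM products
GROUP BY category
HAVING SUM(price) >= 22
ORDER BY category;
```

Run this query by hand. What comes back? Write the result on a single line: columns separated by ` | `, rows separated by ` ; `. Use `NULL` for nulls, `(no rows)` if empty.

Partition products by category; compute SUM(price) within each group.
HAVING: keep groups where SUM(price) >= 22.
  Books: ids {18, 21} → SUM(price)=117
  Electronics: ids {1, 6, 9, 15} → SUM(price)=117
  Office: ids {11, 17} → SUM(price)=87
  Toys: ids {24} → SUM(price)=11

Books | 117 ; Electronics | 117 ; Office | 87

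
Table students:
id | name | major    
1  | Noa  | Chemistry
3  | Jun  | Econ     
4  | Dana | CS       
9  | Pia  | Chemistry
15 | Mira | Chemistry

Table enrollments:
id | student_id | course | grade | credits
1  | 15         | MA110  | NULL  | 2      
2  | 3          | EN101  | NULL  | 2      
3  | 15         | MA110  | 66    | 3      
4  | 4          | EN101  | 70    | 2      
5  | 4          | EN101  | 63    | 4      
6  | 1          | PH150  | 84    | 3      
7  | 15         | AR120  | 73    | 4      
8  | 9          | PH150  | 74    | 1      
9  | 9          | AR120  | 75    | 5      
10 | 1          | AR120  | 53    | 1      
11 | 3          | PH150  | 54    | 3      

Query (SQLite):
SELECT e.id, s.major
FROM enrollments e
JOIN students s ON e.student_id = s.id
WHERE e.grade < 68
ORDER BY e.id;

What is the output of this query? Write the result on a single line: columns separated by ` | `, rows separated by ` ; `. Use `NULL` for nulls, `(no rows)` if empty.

Each enrollments row matches the students row where student_id = students.id.
Then keep rows with e.grade < 68.

3 | Chemistry ; 5 | CS ; 10 | Chemistry ; 11 | Econ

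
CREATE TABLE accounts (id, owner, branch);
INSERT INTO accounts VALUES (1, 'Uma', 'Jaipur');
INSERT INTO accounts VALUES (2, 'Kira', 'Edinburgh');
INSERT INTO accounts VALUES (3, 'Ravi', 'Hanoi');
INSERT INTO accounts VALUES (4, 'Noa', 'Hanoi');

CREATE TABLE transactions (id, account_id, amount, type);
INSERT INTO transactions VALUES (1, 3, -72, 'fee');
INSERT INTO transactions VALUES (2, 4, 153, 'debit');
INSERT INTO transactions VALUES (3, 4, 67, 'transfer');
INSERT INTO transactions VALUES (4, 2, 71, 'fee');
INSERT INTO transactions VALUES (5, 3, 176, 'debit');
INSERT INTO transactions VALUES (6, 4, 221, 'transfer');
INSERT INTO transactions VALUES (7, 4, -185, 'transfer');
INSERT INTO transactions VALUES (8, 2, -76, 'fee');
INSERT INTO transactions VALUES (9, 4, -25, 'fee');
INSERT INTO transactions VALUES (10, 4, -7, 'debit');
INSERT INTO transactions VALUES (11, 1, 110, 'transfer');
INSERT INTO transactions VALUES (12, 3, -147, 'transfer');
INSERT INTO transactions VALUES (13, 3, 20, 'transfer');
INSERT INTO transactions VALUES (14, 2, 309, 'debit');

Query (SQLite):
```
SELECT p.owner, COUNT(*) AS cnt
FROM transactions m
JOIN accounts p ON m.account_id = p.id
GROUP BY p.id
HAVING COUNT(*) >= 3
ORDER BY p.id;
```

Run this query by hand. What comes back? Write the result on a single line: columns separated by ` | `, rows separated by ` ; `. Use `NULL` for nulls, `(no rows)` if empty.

Join each transactions row to its accounts via account_id.
Group joined rows by accounts.id; compute COUNT(*) per group.
HAVING: keep groups with count ≥ 3.
  1: ids {11} → COUNT(*)=1
  2: ids {4, 8, 14} → COUNT(*)=3
  3: ids {1, 5, 12, 13} → COUNT(*)=4
  4: ids {2, 3, 6, 7, 9, 10} → COUNT(*)=6

Kira | 3 ; Ravi | 4 ; Noa | 6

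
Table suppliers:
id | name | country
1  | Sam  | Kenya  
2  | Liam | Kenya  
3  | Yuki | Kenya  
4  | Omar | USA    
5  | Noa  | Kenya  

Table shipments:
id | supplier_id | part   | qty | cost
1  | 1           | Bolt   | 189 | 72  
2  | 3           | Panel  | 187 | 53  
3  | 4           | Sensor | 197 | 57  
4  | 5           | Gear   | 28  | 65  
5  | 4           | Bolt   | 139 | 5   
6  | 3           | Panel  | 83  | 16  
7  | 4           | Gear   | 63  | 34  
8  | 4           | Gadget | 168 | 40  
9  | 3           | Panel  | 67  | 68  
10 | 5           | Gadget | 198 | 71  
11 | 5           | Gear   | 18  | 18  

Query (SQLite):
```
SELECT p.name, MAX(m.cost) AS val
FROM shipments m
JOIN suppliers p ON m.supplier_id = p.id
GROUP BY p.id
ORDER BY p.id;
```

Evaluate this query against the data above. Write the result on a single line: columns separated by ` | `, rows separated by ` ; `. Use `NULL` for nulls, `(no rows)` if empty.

Sam | 72 ; Yuki | 68 ; Omar | 57 ; Noa | 71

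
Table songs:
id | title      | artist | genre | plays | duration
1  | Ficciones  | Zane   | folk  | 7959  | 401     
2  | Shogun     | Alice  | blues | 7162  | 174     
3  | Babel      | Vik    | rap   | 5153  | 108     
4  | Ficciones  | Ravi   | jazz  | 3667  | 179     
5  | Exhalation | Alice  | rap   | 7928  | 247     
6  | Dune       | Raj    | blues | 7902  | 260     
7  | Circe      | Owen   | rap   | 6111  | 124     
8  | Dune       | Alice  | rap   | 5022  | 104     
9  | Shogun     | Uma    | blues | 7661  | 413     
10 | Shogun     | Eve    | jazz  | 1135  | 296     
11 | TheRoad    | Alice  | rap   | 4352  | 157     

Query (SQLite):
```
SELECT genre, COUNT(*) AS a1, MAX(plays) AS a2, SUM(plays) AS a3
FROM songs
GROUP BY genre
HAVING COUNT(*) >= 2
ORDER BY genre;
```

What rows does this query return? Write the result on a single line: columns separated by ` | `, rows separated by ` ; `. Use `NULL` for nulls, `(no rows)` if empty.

Group songs by genre.
Per group compute: COUNT(*), MAX(plays), SUM(plays).
HAVING: drop groups with fewer than 2 rows.
  blues: ids {2, 6, 9} → COUNT(*)=3, MAX(plays)=7902, SUM(plays)=22725
  folk: ids {1} → COUNT(*)=1, MAX(plays)=7959, SUM(plays)=7959
  jazz: ids {4, 10} → COUNT(*)=2, MAX(plays)=3667, SUM(plays)=4802
  rap: ids {3, 5, 7, 8, 11} → COUNT(*)=5, MAX(plays)=7928, SUM(plays)=28566

blues | 3 | 7902 | 22725 ; jazz | 2 | 3667 | 4802 ; rap | 5 | 7928 | 28566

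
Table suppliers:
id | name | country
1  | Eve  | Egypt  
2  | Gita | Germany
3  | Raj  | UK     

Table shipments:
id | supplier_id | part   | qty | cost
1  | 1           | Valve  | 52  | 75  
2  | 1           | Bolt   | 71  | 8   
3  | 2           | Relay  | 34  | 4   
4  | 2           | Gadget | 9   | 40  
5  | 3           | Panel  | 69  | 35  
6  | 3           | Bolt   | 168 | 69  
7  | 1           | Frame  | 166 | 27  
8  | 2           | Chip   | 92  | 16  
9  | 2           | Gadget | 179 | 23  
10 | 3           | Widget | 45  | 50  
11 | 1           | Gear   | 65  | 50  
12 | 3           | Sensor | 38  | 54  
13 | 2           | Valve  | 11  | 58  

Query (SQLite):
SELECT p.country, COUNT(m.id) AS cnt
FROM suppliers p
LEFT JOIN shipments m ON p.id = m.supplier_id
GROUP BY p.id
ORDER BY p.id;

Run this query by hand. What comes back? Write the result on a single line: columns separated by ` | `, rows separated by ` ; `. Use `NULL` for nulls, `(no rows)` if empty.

LEFT JOIN keeps every suppliers row; unmatched ones get NULL for shipments columns.
Group by suppliers.id and compute COUNT(m.id). COUNT(col) of an all-NULL group is 0.
  1: ids {1, 2, 7, 11} → COUNT(m.id)=4
  2: ids {3, 4, 8, 9, 13} → COUNT(m.id)=5
  3: ids {5, 6, 10, 12} → COUNT(m.id)=4

Egypt | 4 ; Germany | 5 ; UK | 4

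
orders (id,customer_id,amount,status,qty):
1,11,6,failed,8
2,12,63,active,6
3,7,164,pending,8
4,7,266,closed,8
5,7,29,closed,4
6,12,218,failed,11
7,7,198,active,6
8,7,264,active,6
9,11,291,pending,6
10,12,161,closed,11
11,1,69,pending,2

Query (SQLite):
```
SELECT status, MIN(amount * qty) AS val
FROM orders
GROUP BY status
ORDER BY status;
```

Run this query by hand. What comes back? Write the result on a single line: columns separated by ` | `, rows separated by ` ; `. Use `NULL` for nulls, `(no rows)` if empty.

For each row compute amount * qty.
Group by status; take MIN of the expression per group.
  active: ids {2, 7, 8} → MIN(amount * qty)=378
  closed: ids {4, 5, 10} → MIN(amount * qty)=116
  failed: ids {1, 6} → MIN(amount * qty)=48
  pending: ids {3, 9, 11} → MIN(amount * qty)=138

active | 378 ; closed | 116 ; failed | 48 ; pending | 138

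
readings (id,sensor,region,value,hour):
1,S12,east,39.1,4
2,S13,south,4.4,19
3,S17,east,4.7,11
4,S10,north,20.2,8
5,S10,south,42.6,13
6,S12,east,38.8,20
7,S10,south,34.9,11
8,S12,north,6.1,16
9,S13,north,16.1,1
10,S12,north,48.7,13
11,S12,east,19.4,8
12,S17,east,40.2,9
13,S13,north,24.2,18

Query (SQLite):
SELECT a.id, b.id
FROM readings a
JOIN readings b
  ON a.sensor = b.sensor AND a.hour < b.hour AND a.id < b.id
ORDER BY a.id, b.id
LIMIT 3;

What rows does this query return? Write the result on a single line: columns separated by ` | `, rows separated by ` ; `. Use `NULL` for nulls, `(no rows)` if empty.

1 | 6 ; 1 | 8 ; 1 | 10

Pairs (a,b) with same sensor, a.hour < b.hour, a.id < b.id.
sensor groups: S10:{4,5,7} S12:{1,6,8,10,11} S13:{2,9,13} S17:{3,12}
Ordered by (a.id, b.id); first 3.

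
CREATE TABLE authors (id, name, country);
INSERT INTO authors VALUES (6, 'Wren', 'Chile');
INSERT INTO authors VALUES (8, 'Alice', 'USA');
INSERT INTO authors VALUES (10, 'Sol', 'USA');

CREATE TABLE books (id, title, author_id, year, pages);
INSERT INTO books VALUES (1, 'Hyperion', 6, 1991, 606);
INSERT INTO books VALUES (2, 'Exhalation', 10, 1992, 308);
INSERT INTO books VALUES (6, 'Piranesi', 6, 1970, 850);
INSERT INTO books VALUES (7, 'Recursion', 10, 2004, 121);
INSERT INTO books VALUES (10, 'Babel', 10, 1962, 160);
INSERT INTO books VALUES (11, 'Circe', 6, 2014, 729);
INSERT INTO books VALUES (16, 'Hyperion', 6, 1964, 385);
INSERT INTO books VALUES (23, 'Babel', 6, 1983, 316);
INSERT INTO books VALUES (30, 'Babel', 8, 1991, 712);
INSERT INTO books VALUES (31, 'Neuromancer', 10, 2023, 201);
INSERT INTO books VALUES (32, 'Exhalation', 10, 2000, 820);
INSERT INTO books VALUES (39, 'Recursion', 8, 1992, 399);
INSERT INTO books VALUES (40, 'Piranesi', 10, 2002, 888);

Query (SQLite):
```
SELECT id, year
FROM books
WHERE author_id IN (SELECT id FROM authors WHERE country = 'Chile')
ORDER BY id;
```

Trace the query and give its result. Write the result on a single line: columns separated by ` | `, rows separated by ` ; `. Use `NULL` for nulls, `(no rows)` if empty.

Inner query: authors.id where country = 'Chile'.
Outer: keep books rows whose author_id is in that set.
Inner query → {6}

1 | 1991 ; 6 | 1970 ; 11 | 2014 ; 16 | 1964 ; 23 | 1983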